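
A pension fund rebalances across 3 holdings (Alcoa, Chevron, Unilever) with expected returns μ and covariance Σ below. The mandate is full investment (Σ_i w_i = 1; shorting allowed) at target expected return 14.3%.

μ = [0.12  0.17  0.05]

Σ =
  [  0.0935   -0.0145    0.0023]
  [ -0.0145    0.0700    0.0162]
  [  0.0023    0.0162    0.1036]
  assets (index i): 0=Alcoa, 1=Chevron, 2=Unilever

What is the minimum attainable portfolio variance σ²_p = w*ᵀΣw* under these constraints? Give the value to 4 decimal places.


0.0306

x=Σ⁻¹μ = [1.7145  2.7815  0.0096]
y=Σ⁻¹𝟙 = [12.9038  15.3464  6.9663]
a=μᵀx=0.679081  b=𝟙ᵀx=4.505659  c=𝟙ᵀy=35.216489  D=ac−b²=3.613886
λ₁=(c·0.143−b)/D = (35.216489·0.143−4.505659)/3.613886 = 0.146739
λ₂=(a−b·0.143)/D = (0.679081−4.505659·0.143)/3.613886 = 0.009622
w* = 0.146739·x + 0.009622·y:
  w_0 = 0.146739·1.7145 + 0.009622·12.9038 = 0.3757  (Alcoa)
  w_1 = 0.146739·2.7815 + 0.009622·15.3464 = 0.5558  (Chevron)
  w_2 = 0.146739·0.0096 + 0.009622·6.9663 = 0.0684  (Unilever)
Σw_i=1.0000  μᵀw=0.1430
σ²=wᵀΣw=λ₁·μ_p+λ₂ = 0.146739·0.143 + 0.009622 = 0.030605 ≈ 0.0306


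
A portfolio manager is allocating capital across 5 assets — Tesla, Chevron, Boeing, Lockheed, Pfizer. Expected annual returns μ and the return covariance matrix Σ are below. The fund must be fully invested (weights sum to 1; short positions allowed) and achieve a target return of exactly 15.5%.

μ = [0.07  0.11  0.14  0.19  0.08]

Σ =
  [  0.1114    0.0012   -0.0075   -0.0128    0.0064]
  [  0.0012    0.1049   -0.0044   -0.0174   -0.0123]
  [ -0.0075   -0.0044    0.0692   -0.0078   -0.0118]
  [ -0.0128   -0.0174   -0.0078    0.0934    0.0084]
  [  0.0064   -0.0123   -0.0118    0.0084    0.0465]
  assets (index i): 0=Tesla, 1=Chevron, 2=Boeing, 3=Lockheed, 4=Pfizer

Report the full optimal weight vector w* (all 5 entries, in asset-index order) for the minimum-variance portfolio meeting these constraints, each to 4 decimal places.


0.0259  0.1723  0.3407  0.4513  0.0098

u=Σ⁻¹μ = [0.9625  1.8603  2.9359  2.5452  2.3653]
v=Σ⁻¹𝟙 = [10.4418  16.0145  22.9304  14.5635  27.4924]
a=μᵀu=1.355850  b=𝟙ᵀu=10.669237  c=𝟙ᵀv=91.442654  D=ac−b²=10.149877
λ₁=(c·0.155−b)/D = (91.442654·0.155−10.669237)/10.149877 = 0.345263
λ₂=(a−b·0.155)/D = (1.355850−10.669237·0.155)/10.149877 = -0.029348
w* = 0.345263·u + -0.029348·v:
  w_0 = 0.345263·0.9625 + -0.029348·10.4418 = 0.0259  (Tesla)
  w_1 = 0.345263·1.8603 + -0.029348·16.0145 = 0.1723  (Chevron)
  w_2 = 0.345263·2.9359 + -0.029348·22.9304 = 0.3407  (Boeing)
  w_3 = 0.345263·2.5452 + -0.029348·14.5635 = 0.4513  (Lockheed)
  w_4 = 0.345263·2.3653 + -0.029348·27.4924 = 0.0098  (Pfizer)
Σw_i=1.0000  μᵀw=0.1550
σ²=wᵀΣw=λ₁·μ_p+λ₂ = 0.345263·0.155 + -0.029348 = 0.024167 ≈ 0.0242


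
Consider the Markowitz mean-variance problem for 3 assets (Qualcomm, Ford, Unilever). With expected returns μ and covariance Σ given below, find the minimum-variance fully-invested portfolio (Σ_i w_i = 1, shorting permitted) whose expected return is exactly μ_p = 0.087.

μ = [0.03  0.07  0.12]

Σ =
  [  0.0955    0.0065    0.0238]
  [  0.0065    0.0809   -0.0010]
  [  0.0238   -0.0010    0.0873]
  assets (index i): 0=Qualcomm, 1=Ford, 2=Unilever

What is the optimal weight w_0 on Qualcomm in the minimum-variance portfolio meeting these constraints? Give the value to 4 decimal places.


u=Σ⁻¹μ = [-0.0983  0.8906  1.4116]
v=Σ⁻¹𝟙 = [7.2666  11.8959  9.6100]
a=μᵀu=0.228782  b=𝟙ᵀu=2.203907  c=𝟙ᵀv=28.772453  D=ac−b²=1.725415
λ₁=(c·0.087−b)/D = (28.772453·0.087−2.203907)/1.725415 = 0.173463
λ₂=(a−b·0.087)/D = (0.228782−2.203907·0.087)/1.725415 = 0.021469
w* = 0.173463·u + 0.021469·v:
  w_0 = 0.173463·-0.0983 + 0.021469·7.2666 = 0.1390  (Qualcomm)
  w_1 = 0.173463·0.8906 + 0.021469·11.8959 = 0.4099  (Ford)
  w_2 = 0.173463·1.4116 + 0.021469·9.6100 = 0.4512  (Unilever)
Σw_i=1.0000  μᵀw=0.0870
σ²=wᵀΣw=λ₁·μ_p+λ₂ = 0.173463·0.087 + 0.021469 = 0.036560 ≈ 0.0366

0.1390


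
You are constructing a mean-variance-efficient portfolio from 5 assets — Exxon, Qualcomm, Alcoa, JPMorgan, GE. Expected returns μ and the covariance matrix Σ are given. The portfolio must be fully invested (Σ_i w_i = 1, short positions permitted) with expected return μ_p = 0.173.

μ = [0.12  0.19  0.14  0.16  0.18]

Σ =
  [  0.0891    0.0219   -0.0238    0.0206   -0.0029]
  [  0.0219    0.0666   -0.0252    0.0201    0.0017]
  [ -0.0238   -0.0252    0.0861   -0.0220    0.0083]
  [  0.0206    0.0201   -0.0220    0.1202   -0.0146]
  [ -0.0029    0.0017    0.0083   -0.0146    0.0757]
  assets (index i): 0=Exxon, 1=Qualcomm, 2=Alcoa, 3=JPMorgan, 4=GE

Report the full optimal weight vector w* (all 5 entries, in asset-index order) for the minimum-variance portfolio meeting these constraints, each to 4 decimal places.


-0.0149  0.3917  0.2282  0.1342  0.2608

x=Σ⁻¹μ = [1.1205  3.1238  2.9974  1.4448  2.3006]
y=Σ⁻¹𝟙 = [11.0656  16.0627  20.4509  9.0315  12.7728]
a=μᵀx=1.792889  b=𝟙ᵀx=10.987071  c=𝟙ᵀy=69.383610  D=ac−b²=3.681342
λ₁=(c·0.173−b)/D = (69.383610·0.173−10.987071)/3.681342 = 0.276066
λ₂=(a−b·0.173)/D = (1.792889−10.987071·0.173)/3.681342 = -0.029303
w* = 0.276066·x + -0.029303·y:
  w_0 = 0.276066·1.1205 + -0.029303·11.0656 = -0.0149  (Exxon)
  w_1 = 0.276066·3.1238 + -0.029303·16.0627 = 0.3917  (Qualcomm)
  w_2 = 0.276066·2.9974 + -0.029303·20.4509 = 0.2282  (Alcoa)
  w_3 = 0.276066·1.4448 + -0.029303·9.0315 = 0.1342  (JPMorgan)
  w_4 = 0.276066·2.3006 + -0.029303·12.7728 = 0.2608  (GE)
Σw_i=1.0000  μᵀw=0.1730
σ²=wᵀΣw=λ₁·μ_p+λ₂ = 0.276066·0.173 + -0.029303 = 0.018456 ≈ 0.0185


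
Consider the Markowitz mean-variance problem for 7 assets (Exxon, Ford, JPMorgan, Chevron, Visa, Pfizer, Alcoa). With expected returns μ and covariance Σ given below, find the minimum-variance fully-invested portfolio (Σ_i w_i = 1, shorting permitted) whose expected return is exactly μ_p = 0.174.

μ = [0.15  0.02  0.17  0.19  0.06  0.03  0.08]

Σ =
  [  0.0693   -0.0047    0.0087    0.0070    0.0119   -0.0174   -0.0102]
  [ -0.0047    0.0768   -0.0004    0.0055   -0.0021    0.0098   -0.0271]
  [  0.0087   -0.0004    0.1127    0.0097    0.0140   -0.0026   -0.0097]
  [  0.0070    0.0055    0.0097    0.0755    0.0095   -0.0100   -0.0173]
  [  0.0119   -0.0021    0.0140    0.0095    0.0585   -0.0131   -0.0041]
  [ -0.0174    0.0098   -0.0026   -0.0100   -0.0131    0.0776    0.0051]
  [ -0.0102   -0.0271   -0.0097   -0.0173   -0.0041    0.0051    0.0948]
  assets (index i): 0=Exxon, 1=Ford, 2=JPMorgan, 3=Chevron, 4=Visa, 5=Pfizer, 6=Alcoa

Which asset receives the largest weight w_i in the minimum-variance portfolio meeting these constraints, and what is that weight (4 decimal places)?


Chevron (0.4393)

g=Σ⁻¹μ = [2.3028  0.7422  1.2639  2.6311  0.2327  1.1074  1.8638]
h=Σ⁻¹𝟙 = [18.3142  18.6304  6.5470  14.5531  15.6004  17.9966  20.8770]
a=μᵀg=1.271319  b=𝟙ᵀg=10.143908  c=𝟙ᵀh=112.518756  D=ac−b²=40.148330
λ₁=(c·0.174−b)/D = (112.518756·0.174−10.143908)/40.148330 = 0.234988
λ₂=(a−b·0.174)/D = (1.271319−10.143908·0.174)/40.148330 = -0.012297
w* = 0.234988·g + -0.012297·h:
  w_0 = 0.234988·2.3028 + -0.012297·18.3142 = 0.3159  (Exxon)
  w_1 = 0.234988·0.7422 + -0.012297·18.6304 = -0.0547  (Ford)
  w_2 = 0.234988·1.2639 + -0.012297·6.5470 = 0.2165  (JPMorgan)
  w_3 = 0.234988·2.6311 + -0.012297·14.5531 = 0.4393  (Chevron)
  w_4 = 0.234988·0.2327 + -0.012297·15.6004 = -0.1372  (Visa)
  w_5 = 0.234988·1.1074 + -0.012297·17.9966 = 0.0389  (Pfizer)
  w_6 = 0.234988·1.8638 + -0.012297·20.8770 = 0.1812  (Alcoa)
Σw_i=1.0000  μᵀw=0.1740
σ²=wᵀΣw=λ₁·μ_p+λ₂ = 0.234988·0.174 + -0.012297 = 0.028590 ≈ 0.0286


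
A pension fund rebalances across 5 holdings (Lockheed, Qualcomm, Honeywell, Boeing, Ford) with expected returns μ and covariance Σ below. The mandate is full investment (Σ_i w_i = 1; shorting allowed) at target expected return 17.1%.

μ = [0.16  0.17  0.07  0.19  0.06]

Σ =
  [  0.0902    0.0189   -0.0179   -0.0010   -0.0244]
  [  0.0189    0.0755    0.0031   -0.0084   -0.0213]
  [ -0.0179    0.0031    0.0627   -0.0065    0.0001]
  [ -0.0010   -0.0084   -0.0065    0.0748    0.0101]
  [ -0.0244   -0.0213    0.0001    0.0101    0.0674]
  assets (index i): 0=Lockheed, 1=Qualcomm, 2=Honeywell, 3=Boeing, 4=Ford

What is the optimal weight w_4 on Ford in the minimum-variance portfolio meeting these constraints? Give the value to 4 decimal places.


u=Σ⁻¹μ = [2.2176  2.5075  1.9060  2.7371  2.0725]
v=Σ⁻¹𝟙 = [18.8847  16.1258  21.9565  14.0137  24.6370]
a=μᵀu=1.558915  b=𝟙ᵀu=11.440710  c=𝟙ᵀv=95.617635  D=ac−b²=18.169934
λ₁=(c·0.171−b)/D = (95.617635·0.171−11.440710)/18.169934 = 0.270221
λ₂=(a−b·0.171)/D = (1.558915−11.440710·0.171)/18.169934 = -0.021874
w* = 0.270221·u + -0.021874·v:
  w_0 = 0.270221·2.2176 + -0.021874·18.8847 = 0.1862  (Lockheed)
  w_1 = 0.270221·2.5075 + -0.021874·16.1258 = 0.3248  (Qualcomm)
  w_2 = 0.270221·1.9060 + -0.021874·21.9565 = 0.0348  (Honeywell)
  w_3 = 0.270221·2.7371 + -0.021874·14.0137 = 0.4331  (Boeing)
  w_4 = 0.270221·2.0725 + -0.021874·24.6370 = 0.0211  (Ford)
Σw_i=1.0000  μᵀw=0.1710
σ²=wᵀΣw=λ₁·μ_p+λ₂ = 0.270221·0.171 + -0.021874 = 0.024334 ≈ 0.0243

0.0211


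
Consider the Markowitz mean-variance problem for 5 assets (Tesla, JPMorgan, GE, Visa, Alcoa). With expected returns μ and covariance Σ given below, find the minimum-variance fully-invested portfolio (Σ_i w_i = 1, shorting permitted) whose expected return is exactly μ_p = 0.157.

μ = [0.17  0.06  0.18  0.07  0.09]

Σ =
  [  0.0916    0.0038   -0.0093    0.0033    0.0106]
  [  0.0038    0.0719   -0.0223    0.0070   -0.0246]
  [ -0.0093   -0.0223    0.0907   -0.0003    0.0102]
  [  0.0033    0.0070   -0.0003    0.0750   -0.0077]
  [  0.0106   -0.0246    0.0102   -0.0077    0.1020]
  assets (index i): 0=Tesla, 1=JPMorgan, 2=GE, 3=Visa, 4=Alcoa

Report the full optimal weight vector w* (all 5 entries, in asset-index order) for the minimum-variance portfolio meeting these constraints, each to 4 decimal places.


x=Σ⁻¹μ = [1.9038  1.7482  2.5093  0.7904  0.9149]
y=Σ⁻¹𝟙 = [9.6375  21.7037  15.8860  12.3207  13.3783]
a=μᵀx=1.017881  b=𝟙ᵀx=7.866572  c=𝟙ᵀy=72.926159  D=ac−b²=12.347190
λ₁=(c·0.157−b)/D = (72.926159·0.157−7.866572)/12.347190 = 0.290174
λ₂=(a−b·0.157)/D = (1.017881−7.866572·0.157)/12.347190 = -0.017589
w* = 0.290174·x + -0.017589·y:
  w_0 = 0.290174·1.9038 + -0.017589·9.6375 = 0.3829  (Tesla)
  w_1 = 0.290174·1.7482 + -0.017589·21.7037 = 0.1255  (JPMorgan)
  w_2 = 0.290174·2.5093 + -0.017589·15.8860 = 0.4487  (GE)
  w_3 = 0.290174·0.7904 + -0.017589·12.3207 = 0.0126  (Visa)
  w_4 = 0.290174·0.9149 + -0.017589·13.3783 = 0.0302  (Alcoa)
Σw_i=1.0000  μᵀw=0.1570
σ²=wᵀΣw=λ₁·μ_p+λ₂ = 0.290174·0.157 + -0.017589 = 0.027969 ≈ 0.0280

0.3829  0.1255  0.4487  0.0126  0.0302


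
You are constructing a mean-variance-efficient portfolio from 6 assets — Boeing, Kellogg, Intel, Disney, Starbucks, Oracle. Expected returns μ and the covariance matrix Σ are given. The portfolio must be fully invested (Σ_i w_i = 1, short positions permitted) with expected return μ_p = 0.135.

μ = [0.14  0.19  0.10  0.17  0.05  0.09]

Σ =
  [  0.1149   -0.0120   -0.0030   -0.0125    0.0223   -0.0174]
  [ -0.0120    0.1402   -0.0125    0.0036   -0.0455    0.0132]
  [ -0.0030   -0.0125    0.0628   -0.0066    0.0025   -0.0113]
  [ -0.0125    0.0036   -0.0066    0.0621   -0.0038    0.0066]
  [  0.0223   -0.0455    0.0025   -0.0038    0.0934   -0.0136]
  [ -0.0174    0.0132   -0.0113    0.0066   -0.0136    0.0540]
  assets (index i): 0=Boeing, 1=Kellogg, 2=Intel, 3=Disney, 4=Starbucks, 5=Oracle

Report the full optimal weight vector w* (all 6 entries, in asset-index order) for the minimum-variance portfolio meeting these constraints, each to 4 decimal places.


g=Σ⁻¹μ = [1.9172  1.9206  2.7657  3.1410  1.4114  2.3653]
h=Σ⁻¹𝟙 = [13.4264  13.3629  25.3774  18.9505  18.0513  27.1189]
a=μᵀg=1.727315  b=𝟙ᵀg=13.521230  c=𝟙ᵀh=116.287317  D=ac−b²=18.041229
λ₁=(c·0.135−b)/D = (116.287317·0.135−13.521230)/18.041229 = 0.120699
λ₂=(a−b·0.135)/D = (1.727315−13.521230·0.135)/18.041229 = -0.005435
w* = 0.120699·g + -0.005435·h:
  w_0 = 0.120699·1.9172 + -0.005435·13.4264 = 0.1584  (Boeing)
  w_1 = 0.120699·1.9206 + -0.005435·13.3629 = 0.1592  (Kellogg)
  w_2 = 0.120699·2.7657 + -0.005435·25.3774 = 0.1959  (Intel)
  w_3 = 0.120699·3.1410 + -0.005435·18.9505 = 0.2761  (Disney)
  w_4 = 0.120699·1.4114 + -0.005435·18.0513 = 0.0722  (Starbucks)
  w_5 = 0.120699·2.3653 + -0.005435·27.1189 = 0.1381  (Oracle)
Σw_i=1.0000  μᵀw=0.1350
σ²=wᵀΣw=λ₁·μ_p+λ₂ = 0.120699·0.135 + -0.005435 = 0.010860 ≈ 0.0109

0.1584  0.1592  0.1959  0.2761  0.0722  0.1381


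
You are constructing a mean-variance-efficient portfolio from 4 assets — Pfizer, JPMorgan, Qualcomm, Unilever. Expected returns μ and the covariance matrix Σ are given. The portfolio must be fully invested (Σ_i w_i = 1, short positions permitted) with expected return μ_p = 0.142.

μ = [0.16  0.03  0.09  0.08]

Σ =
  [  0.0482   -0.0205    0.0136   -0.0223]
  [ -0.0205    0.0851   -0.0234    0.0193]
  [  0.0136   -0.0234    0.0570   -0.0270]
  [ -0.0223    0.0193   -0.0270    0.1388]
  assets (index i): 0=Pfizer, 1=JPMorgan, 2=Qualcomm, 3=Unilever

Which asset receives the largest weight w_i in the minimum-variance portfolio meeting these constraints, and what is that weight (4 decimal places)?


Pfizer (0.7734)

u=Σ⁻¹μ = [4.0823  1.5425  1.8949  1.3864]
v=Σ⁻¹𝟙 = [29.4717  22.9942  26.5381  13.9046]
a=μᵀu=0.980894  b=𝟙ᵀu=8.906092  c=𝟙ᵀv=92.908559  D=ac−b²=11.814977
λ₁=(c·0.142−b)/D = (92.908559·0.142−8.906092)/11.814977 = 0.362838
λ₂=(a−b·0.142)/D = (0.980894−8.906092·0.142)/11.814977 = -0.024018
w* = 0.362838·u + -0.024018·v:
  w_0 = 0.362838·4.0823 + -0.024018·29.4717 = 0.7734  (Pfizer)
  w_1 = 0.362838·1.5425 + -0.024018·22.9942 = 0.0074  (JPMorgan)
  w_2 = 0.362838·1.8949 + -0.024018·26.5381 = 0.0501  (Qualcomm)
  w_3 = 0.362838·1.3864 + -0.024018·13.9046 = 0.1691  (Unilever)
Σw_i=1.0000  μᵀw=0.1420
σ²=wᵀΣw=λ₁·μ_p+λ₂ = 0.362838·0.142 + -0.024018 = 0.027505 ≈ 0.0275


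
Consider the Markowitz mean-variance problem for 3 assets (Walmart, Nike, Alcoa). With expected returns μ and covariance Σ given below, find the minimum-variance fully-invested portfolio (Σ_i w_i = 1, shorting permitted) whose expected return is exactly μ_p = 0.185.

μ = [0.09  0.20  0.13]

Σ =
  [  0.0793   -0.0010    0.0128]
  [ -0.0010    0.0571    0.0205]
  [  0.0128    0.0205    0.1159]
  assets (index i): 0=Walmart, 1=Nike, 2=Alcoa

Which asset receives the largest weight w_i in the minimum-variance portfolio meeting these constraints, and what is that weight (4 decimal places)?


p=Σ⁻¹μ = [1.1128  3.3781  0.4013]
q=Σ⁻¹𝟙 = [12.0973  16.1314  4.4388]
a=μᵀp=0.827923  b=𝟙ᵀp=4.892078  c=𝟙ᵀq=32.667487  D=ac−b²=3.113753
λ₁=(c·0.185−b)/D = (32.667487·0.185−4.892078)/3.113753 = 0.369781
λ₂=(a−b·0.185)/D = (0.827923−4.892078·0.185)/3.113753 = -0.024765
w* = 0.369781·p + -0.024765·q:
  w_0 = 0.369781·1.1128 + -0.024765·12.0973 = 0.1119  (Walmart)
  w_1 = 0.369781·3.3781 + -0.024765·16.1314 = 0.8497  (Nike)
  w_2 = 0.369781·0.4013 + -0.024765·4.4388 = 0.0385  (Alcoa)
Σw_i=1.0000  μᵀw=0.1850
σ²=wᵀΣw=λ₁·μ_p+λ₂ = 0.369781·0.185 + -0.024765 = 0.043645 ≈ 0.0436

Nike (0.8497)


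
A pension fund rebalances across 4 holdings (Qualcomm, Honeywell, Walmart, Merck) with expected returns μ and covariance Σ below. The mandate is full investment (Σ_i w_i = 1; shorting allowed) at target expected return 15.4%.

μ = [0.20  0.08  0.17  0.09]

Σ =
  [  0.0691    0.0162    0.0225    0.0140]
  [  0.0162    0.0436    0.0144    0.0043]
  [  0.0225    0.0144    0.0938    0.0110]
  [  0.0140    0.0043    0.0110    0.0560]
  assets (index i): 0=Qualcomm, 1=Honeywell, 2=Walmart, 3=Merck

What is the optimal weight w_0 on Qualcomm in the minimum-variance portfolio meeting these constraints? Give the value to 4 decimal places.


u=Σ⁻¹μ = [2.2468  0.5607  1.0950  0.7873]
v=Σ⁻¹𝟙 = [5.8706  17.7563  4.8771  14.0681]
a=μᵀu=0.751233  b=𝟙ᵀu=4.689860  c=𝟙ᵀv=42.572049  D=ac−b²=9.986731
λ₁=(c·0.154−b)/D = (42.572049·0.154−4.689860)/9.986731 = 0.186872
λ₂=(a−b·0.154)/D = (0.751233−4.689860·0.154)/9.986731 = 0.002903
w* = 0.186872·u + 0.002903·v:
  w_0 = 0.186872·2.2468 + 0.002903·5.8706 = 0.4369  (Qualcomm)
  w_1 = 0.186872·0.5607 + 0.002903·17.7563 = 0.1563  (Honeywell)
  w_2 = 0.186872·1.0950 + 0.002903·4.8771 = 0.2188  (Walmart)
  w_3 = 0.186872·0.7873 + 0.002903·14.0681 = 0.1880  (Merck)
Σw_i=1.0000  μᵀw=0.1540
σ²=wᵀΣw=λ₁·μ_p+λ₂ = 0.186872·0.154 + 0.002903 = 0.031681 ≈ 0.0317

0.4369


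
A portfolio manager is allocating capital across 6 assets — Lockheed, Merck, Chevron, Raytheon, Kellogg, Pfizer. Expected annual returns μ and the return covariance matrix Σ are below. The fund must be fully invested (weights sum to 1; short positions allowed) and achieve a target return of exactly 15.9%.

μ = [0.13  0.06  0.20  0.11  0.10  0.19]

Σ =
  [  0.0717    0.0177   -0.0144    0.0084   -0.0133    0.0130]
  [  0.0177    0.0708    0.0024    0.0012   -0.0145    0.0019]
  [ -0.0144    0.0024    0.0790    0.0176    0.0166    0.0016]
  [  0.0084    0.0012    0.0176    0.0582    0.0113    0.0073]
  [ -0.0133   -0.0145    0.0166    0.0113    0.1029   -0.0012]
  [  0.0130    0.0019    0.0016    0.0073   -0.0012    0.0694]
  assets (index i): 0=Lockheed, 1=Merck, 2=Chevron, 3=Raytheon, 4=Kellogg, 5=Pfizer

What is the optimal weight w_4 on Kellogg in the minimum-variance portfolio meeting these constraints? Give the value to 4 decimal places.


0.1043

p=Σ⁻¹μ = [1.9328  0.3832  2.5641  0.3772  0.8472  2.2811]
q=Σ⁻¹𝟙 = [11.8246  12.5499  10.0403  8.7656  10.5595  10.8797]
a=μᵀp=1.346688  b=𝟙ᵀp=8.385567  c=𝟙ᵀq=64.619630  D=ac−b²=16.704743
λ₁=(c·0.159−b)/D = (64.619630·0.159−8.385567)/16.704743 = 0.113079
λ₂=(a−b·0.159)/D = (1.346688−8.385567·0.159)/16.704743 = 0.000801
w* = 0.113079·p + 0.000801·q:
  w_0 = 0.113079·1.9328 + 0.000801·11.8246 = 0.2280  (Lockheed)
  w_1 = 0.113079·0.3832 + 0.000801·12.5499 = 0.0534  (Merck)
  w_2 = 0.113079·2.5641 + 0.000801·10.0403 = 0.2980  (Chevron)
  w_3 = 0.113079·0.3772 + 0.000801·8.7656 = 0.0497  (Raytheon)
  w_4 = 0.113079·0.8472 + 0.000801·10.5595 = 0.1043  (Kellogg)
  w_5 = 0.113079·2.2811 + 0.000801·10.8797 = 0.2667  (Pfizer)
Σw_i=1.0000  μᵀw=0.1590
σ²=wᵀΣw=λ₁·μ_p+λ₂ = 0.113079·0.159 + 0.000801 = 0.018781 ≈ 0.0188


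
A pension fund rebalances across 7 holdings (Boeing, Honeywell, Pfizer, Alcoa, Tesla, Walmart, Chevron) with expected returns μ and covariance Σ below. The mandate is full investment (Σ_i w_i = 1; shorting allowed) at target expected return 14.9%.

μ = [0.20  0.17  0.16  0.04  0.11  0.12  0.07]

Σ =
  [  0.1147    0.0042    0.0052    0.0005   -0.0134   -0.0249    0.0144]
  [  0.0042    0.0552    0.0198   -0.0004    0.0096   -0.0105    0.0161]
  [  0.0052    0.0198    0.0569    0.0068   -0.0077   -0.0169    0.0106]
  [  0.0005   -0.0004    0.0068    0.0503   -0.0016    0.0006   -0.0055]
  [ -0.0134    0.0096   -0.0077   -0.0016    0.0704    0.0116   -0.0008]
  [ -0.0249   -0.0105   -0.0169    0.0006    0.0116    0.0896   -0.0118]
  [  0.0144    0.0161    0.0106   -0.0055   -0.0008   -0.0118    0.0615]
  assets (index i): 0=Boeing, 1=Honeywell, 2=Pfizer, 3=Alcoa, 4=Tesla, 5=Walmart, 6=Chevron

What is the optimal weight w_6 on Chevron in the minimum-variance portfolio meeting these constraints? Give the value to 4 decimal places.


0.0093

p=Σ⁻¹μ = [2.2623  2.0806  2.7747  0.4496  1.6058  2.5420  0.1344]
q=Σ⁻¹𝟙 = [11.4929  8.4728  16.0208  19.4470  14.5921  18.1949  14.0098]
a=μᵀp=1.759181  b=𝟙ᵀp=11.849384  c=𝟙ᵀq=102.230439  D=ac−b²=39.433921
λ₁=(c·0.149−b)/D = (102.230439·0.149−11.849384)/39.433921 = 0.085788
λ₂=(a−b·0.149)/D = (1.759181−11.849384·0.149)/39.433921 = -0.000162
w* = 0.085788·p + -0.000162·q:
  w_0 = 0.085788·2.2623 + -0.000162·11.4929 = 0.1922  (Boeing)
  w_1 = 0.085788·2.0806 + -0.000162·8.4728 = 0.1771  (Honeywell)
  w_2 = 0.085788·2.7747 + -0.000162·16.0208 = 0.2354  (Pfizer)
  w_3 = 0.085788·0.4496 + -0.000162·19.4470 = 0.0354  (Alcoa)
  w_4 = 0.085788·1.6058 + -0.000162·14.5921 = 0.1354  (Tesla)
  w_5 = 0.085788·2.5420 + -0.000162·18.1949 = 0.2151  (Walmart)
  w_6 = 0.085788·0.1344 + -0.000162·14.0098 = 0.0093  (Chevron)
Σw_i=1.0000  μᵀw=0.1490
σ²=wᵀΣw=λ₁·μ_p+λ₂ = 0.085788·0.149 + -0.000162 = 0.012621 ≈ 0.0126


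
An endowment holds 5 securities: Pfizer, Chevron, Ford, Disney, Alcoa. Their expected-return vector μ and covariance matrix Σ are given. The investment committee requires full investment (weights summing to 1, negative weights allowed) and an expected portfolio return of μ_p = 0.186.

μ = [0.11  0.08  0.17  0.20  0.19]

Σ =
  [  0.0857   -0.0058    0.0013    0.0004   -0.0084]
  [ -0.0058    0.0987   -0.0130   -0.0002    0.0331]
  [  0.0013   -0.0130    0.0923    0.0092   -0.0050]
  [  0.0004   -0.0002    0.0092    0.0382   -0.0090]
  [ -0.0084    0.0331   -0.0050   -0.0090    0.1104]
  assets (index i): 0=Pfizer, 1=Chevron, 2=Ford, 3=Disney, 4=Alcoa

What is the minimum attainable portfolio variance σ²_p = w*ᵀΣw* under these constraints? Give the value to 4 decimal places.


0.0181

x=Σ⁻¹μ = [1.4790  0.3505  1.4533  5.3984  2.2344]
y=Σ⁻¹𝟙 = [12.9753  8.9090  9.8474  26.0601  9.9446]
a=μᵀx=1.941998  b=𝟙ᵀx=10.915562  c=𝟙ᵀy=67.736436  D=ac−b²=12.394515
λ₁=(c·0.186−b)/D = (67.736436·0.186−10.915562)/12.394515 = 0.135819
λ₂=(a−b·0.186)/D = (1.941998−10.915562·0.186)/12.394515 = -0.007124
w* = 0.135819·x + -0.007124·y:
  w_0 = 0.135819·1.4790 + -0.007124·12.9753 = 0.1084  (Pfizer)
  w_1 = 0.135819·0.3505 + -0.007124·8.9090 = -0.0159  (Chevron)
  w_2 = 0.135819·1.4533 + -0.007124·9.8474 = 0.1272  (Ford)
  w_3 = 0.135819·5.3984 + -0.007124·26.0601 = 0.5476  (Disney)
  w_4 = 0.135819·2.2344 + -0.007124·9.9446 = 0.2326  (Alcoa)
Σw_i=1.0000  μᵀw=0.1860
σ²=wᵀΣw=λ₁·μ_p+λ₂ = 0.135819·0.186 + -0.007124 = 0.018139 ≈ 0.0181


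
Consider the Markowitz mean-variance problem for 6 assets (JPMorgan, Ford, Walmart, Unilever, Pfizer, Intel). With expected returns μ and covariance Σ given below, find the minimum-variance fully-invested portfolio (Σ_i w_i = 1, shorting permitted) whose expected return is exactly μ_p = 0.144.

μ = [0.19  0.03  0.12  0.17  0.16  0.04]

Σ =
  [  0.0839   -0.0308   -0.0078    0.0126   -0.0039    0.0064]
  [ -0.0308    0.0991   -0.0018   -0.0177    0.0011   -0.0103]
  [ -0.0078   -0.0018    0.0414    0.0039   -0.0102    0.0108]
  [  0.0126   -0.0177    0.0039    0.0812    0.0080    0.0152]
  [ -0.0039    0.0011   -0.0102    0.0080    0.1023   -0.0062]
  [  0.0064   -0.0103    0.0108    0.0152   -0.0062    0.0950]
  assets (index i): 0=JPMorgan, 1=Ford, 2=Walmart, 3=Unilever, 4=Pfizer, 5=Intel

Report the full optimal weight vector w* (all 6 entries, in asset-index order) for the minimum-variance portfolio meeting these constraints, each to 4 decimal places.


x=Σ⁻¹μ = [3.0673  1.5751  3.9149  1.6205  1.9159  -0.1941]
y=Σ⁻¹𝟙 = [20.3441  19.2185  29.2458  9.3034  12.9733  7.2728]
a=μᵀx=1.674100  b=𝟙ᵀx=11.899668  c=𝟙ᵀy=98.358001  D=ac−b²=23.059077
λ₁=(c·0.144−b)/D = (98.358001·0.144−11.899668)/23.059077 = 0.098178
λ₂=(a−b·0.144)/D = (1.674100−11.899668·0.144)/23.059077 = -0.001711
w* = 0.098178·x + -0.001711·y:
  w_0 = 0.098178·3.0673 + -0.001711·20.3441 = 0.2663  (JPMorgan)
  w_1 = 0.098178·1.5751 + -0.001711·19.2185 = 0.1218  (Ford)
  w_2 = 0.098178·3.9149 + -0.001711·29.2458 = 0.3343  (Walmart)
  w_3 = 0.098178·1.6205 + -0.001711·9.3034 = 0.1432  (Unilever)
  w_4 = 0.098178·1.9159 + -0.001711·12.9733 = 0.1659  (Pfizer)
  w_5 = 0.098178·-0.1941 + -0.001711·7.2728 = -0.0315  (Intel)
Σw_i=1.0000  μᵀw=0.1440
σ²=wᵀΣw=λ₁·μ_p+λ₂ = 0.098178·0.144 + -0.001711 = 0.012427 ≈ 0.0124

0.2663  0.1218  0.3343  0.1432  0.1659  -0.0315


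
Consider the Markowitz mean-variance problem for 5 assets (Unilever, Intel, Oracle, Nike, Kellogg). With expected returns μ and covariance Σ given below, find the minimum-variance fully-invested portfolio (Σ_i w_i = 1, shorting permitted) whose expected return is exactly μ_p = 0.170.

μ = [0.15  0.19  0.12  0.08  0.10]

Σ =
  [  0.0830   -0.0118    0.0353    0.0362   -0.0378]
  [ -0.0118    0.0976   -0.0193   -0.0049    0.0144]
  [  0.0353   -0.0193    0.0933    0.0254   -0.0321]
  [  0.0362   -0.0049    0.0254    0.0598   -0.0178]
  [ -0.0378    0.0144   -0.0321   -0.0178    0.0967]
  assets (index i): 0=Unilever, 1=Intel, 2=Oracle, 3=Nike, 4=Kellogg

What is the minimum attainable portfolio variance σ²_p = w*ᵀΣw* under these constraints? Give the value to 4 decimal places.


g=Σ⁻¹μ = [2.4388  2.2312  1.5678  0.0275  2.1807]
h=Σ⁻¹𝟙 = [12.8744  11.8473  12.1620  10.5655  19.5917]
a=μᵀg=1.198158  b=𝟙ᵀg=8.445995  c=𝟙ᵀh=67.040886  D=ac−b²=8.990759
λ₁=(c·0.170−b)/D = (67.040886·0.170−8.445995)/8.990759 = 0.328221
λ₂=(a−b·0.170)/D = (1.198158−8.445995·0.170)/8.990759 = -0.026434
w* = 0.328221·g + -0.026434·h:
  w_0 = 0.328221·2.4388 + -0.026434·12.8744 = 0.4601  (Unilever)
  w_1 = 0.328221·2.2312 + -0.026434·11.8473 = 0.4192  (Intel)
  w_2 = 0.328221·1.5678 + -0.026434·12.1620 = 0.1931  (Oracle)
  w_3 = 0.328221·0.0275 + -0.026434·10.5655 = -0.2703  (Nike)
  w_4 = 0.328221·2.1807 + -0.026434·19.5917 = 0.1979  (Kellogg)
Σw_i=1.0000  μᵀw=0.1700
σ²=wᵀΣw=λ₁·μ_p+λ₂ = 0.328221·0.170 + -0.026434 = 0.029364 ≈ 0.0294

0.0294


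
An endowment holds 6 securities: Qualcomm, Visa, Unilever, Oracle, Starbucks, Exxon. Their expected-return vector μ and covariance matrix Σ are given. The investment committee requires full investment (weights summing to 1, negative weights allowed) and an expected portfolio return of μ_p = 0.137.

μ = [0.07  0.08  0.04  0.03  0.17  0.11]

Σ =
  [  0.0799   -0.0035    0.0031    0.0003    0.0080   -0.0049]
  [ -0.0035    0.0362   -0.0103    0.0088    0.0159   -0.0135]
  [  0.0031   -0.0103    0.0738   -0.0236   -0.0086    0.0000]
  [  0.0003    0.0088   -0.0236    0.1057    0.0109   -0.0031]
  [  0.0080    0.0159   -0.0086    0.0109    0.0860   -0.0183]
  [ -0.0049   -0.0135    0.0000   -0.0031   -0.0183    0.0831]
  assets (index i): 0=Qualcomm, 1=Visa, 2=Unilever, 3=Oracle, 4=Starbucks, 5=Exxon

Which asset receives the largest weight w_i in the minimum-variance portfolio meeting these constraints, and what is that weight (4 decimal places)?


p=Σ⁻¹μ = [0.8792  2.5343  1.1509  0.1873  1.9929  2.2331]
q=Σ⁻¹𝟙 = [13.6015  36.6572  22.6991  11.1365  8.9501  21.1773]
a=μᵀp=0.900388  b=𝟙ᵀp=8.977755  c=𝟙ᵀq=114.221723  D=ac−b²=22.243745
λ₁=(c·0.137−b)/D = (114.221723·0.137−8.977755)/22.243745 = 0.299887
λ₂=(a−b·0.137)/D = (0.900388−8.977755·0.137)/22.243745 = -0.014816
w* = 0.299887·p + -0.014816·q:
  w_0 = 0.299887·0.8792 + -0.014816·13.6015 = 0.0621  (Qualcomm)
  w_1 = 0.299887·2.5343 + -0.014816·36.6572 = 0.2169  (Visa)
  w_2 = 0.299887·1.1509 + -0.014816·22.6991 = 0.0088  (Unilever)
  w_3 = 0.299887·0.1873 + -0.014816·11.1365 = -0.1088  (Oracle)
  w_4 = 0.299887·1.9929 + -0.014816·8.9501 = 0.4651  (Starbucks)
  w_5 = 0.299887·2.2331 + -0.014816·21.1773 = 0.3559  (Exxon)
Σw_i=1.0000  μᵀw=0.1370
σ²=wᵀΣw=λ₁·μ_p+λ₂ = 0.299887·0.137 + -0.014816 = 0.026269 ≈ 0.0263

Starbucks (0.4651)


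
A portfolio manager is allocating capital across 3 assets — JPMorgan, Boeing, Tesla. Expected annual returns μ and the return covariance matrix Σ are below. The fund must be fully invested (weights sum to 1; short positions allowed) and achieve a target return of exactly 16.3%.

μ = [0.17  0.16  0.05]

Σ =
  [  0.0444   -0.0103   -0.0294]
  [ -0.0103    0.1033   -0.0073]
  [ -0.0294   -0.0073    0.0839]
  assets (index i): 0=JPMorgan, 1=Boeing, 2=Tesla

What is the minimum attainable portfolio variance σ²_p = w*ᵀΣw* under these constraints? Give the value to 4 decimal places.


0.0235

p=Σ⁻¹μ = [6.4057  2.4031  3.0497]
q=Σ⁻¹𝟙 = [45.7580  16.3188  29.3732]
a=μᵀp=1.625954  b=𝟙ᵀp=11.858534  c=𝟙ᵀq=91.450047  D=ac−b²=8.068793
λ₁=(c·0.163−b)/D = (91.450047·0.163−11.858534)/8.068793 = 0.377730
λ₂=(a−b·0.163)/D = (1.625954−11.858534·0.163)/8.068793 = -0.038046
w* = 0.377730·p + -0.038046·q:
  w_0 = 0.377730·6.4057 + -0.038046·45.7580 = 0.6787  (JPMorgan)
  w_1 = 0.377730·2.4031 + -0.038046·16.3188 = 0.2869  (Boeing)
  w_2 = 0.377730·3.0497 + -0.038046·29.3732 = 0.0344  (Tesla)
Σw_i=1.0000  μᵀw=0.1630
σ²=wᵀΣw=λ₁·μ_p+λ₂ = 0.377730·0.163 + -0.038046 = 0.023524 ≈ 0.0235


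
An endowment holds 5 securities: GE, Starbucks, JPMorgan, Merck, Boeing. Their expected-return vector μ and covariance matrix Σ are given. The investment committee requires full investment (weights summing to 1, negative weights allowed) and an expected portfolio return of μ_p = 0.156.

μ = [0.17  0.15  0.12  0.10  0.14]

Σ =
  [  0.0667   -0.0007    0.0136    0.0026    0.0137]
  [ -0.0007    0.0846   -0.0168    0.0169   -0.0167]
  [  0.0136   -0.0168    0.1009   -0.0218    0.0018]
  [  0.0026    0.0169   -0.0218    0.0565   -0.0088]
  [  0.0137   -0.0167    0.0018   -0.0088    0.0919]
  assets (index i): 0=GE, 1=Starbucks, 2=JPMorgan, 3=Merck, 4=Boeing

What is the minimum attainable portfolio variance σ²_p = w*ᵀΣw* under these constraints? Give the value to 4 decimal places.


u=Σ⁻¹μ = [1.7782  2.0792  1.6959  2.0000  1.7944]
v=Σ⁻¹𝟙 = [8.3198  13.4004  15.3981  21.4023  13.8240]
a=μᵀu=1.268912  b=𝟙ᵀu=9.347792  c=𝟙ᵀv=72.344628  D=ac−b²=4.417760
λ₁=(c·0.156−b)/D = (72.344628·0.156−9.347792)/4.417760 = 0.438677
λ₂=(a−b·0.156)/D = (1.268912−9.347792·0.156)/4.417760 = -0.042860
w* = 0.438677·u + -0.042860·v:
  w_0 = 0.438677·1.7782 + -0.042860·8.3198 = 0.4235  (GE)
  w_1 = 0.438677·2.0792 + -0.042860·13.4004 = 0.3378  (Starbucks)
  w_2 = 0.438677·1.6959 + -0.042860·15.3981 = 0.0840  (JPMorgan)
  w_3 = 0.438677·2.0000 + -0.042860·21.4023 = -0.0399  (Merck)
  w_4 = 0.438677·1.7944 + -0.042860·13.8240 = 0.1947  (Boeing)
Σw_i=1.0000  μᵀw=0.1560
σ²=wᵀΣw=λ₁·μ_p+λ₂ = 0.438677·0.156 + -0.042860 = 0.025574 ≈ 0.0256

0.0256


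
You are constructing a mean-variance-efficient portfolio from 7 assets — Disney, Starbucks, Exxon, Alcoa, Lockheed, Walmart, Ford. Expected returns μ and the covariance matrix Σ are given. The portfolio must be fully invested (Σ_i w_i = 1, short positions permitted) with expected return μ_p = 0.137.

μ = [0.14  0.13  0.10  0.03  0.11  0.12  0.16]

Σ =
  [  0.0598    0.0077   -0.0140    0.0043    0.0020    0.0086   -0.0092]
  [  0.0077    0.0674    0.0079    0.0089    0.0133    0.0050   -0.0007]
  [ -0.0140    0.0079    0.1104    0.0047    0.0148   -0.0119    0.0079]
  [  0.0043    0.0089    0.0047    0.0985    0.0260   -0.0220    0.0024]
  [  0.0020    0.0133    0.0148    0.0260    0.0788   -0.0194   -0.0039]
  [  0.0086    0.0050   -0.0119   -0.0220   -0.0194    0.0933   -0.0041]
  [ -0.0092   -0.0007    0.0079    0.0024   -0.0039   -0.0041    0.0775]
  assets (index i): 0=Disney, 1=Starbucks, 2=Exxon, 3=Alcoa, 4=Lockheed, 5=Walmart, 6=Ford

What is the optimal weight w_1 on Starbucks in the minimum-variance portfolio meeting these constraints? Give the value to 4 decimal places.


0.1236

u=Σ⁻¹μ = [2.5239  1.1621  0.9363  -0.0667  1.4738  1.5084  2.4352]
v=Σ⁻¹𝟙 = [17.1789  7.5875  9.3982  8.3445  10.8513  14.8153  15.1245]
a=μᵀu=1.328809  b=𝟙ᵀu=9.972979  c=𝟙ᵀv=83.300242  D=ac−b²=11.229787
λ₁=(c·0.137−b)/D = (83.300242·0.137−9.972979)/11.229787 = 0.128155
λ₂=(a−b·0.137)/D = (1.328809−9.972979·0.137)/11.229787 = -0.003338
w* = 0.128155·u + -0.003338·v:
  w_0 = 0.128155·2.5239 + -0.003338·17.1789 = 0.2661  (Disney)
  w_1 = 0.128155·1.1621 + -0.003338·7.5875 = 0.1236  (Starbucks)
  w_2 = 0.128155·0.9363 + -0.003338·9.3982 = 0.0886  (Exxon)
  w_3 = 0.128155·-0.0667 + -0.003338·8.3445 = -0.0364  (Alcoa)
  w_4 = 0.128155·1.4738 + -0.003338·10.8513 = 0.1526  (Lockheed)
  w_5 = 0.128155·1.5084 + -0.003338·14.8153 = 0.1438  (Walmart)
  w_6 = 0.128155·2.4352 + -0.003338·15.1245 = 0.2616  (Ford)
Σw_i=1.0000  μᵀw=0.1370
σ²=wᵀΣw=λ₁·μ_p+λ₂ = 0.128155·0.137 + -0.003338 = 0.014219 ≈ 0.0142


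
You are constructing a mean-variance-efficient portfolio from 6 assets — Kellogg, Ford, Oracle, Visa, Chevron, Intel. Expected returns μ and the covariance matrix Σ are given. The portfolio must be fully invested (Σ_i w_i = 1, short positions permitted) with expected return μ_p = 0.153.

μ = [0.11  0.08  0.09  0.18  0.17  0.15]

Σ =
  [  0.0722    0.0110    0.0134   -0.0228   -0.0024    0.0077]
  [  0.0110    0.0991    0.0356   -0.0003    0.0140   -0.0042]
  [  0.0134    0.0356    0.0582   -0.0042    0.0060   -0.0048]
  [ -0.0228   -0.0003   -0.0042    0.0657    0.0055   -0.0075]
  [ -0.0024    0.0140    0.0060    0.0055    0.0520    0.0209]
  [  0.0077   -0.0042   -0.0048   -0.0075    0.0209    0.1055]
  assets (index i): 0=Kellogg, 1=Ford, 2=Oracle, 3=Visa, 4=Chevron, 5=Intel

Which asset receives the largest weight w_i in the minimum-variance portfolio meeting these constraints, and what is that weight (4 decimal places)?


g=Σ⁻¹μ = [2.4294  -0.1863  1.1880  3.5690  2.4947  1.0506]
h=Σ⁻¹𝟙 = [17.6803  2.1998  12.7285  22.0453  12.4571  7.9543]
a=μᵀg=1.583355  b=𝟙ᵀg=10.545399  c=𝟙ᵀh=75.065399  D=ac−b²=7.649772
λ₁=(c·0.153−b)/D = (75.065399·0.153−10.545399)/7.649772 = 0.122828
λ₂=(a−b·0.153)/D = (1.583355−10.545399·0.153)/7.649772 = -0.003934
w* = 0.122828·g + -0.003934·h:
  w_0 = 0.122828·2.4294 + -0.003934·17.6803 = 0.2288  (Kellogg)
  w_1 = 0.122828·-0.1863 + -0.003934·2.1998 = -0.0315  (Ford)
  w_2 = 0.122828·1.1880 + -0.003934·12.7285 = 0.0959  (Oracle)
  w_3 = 0.122828·3.5690 + -0.003934·22.0453 = 0.3517  (Visa)
  w_4 = 0.122828·2.4947 + -0.003934·12.4571 = 0.2574  (Chevron)
  w_5 = 0.122828·1.0506 + -0.003934·7.9543 = 0.0978  (Intel)
Σw_i=1.0000  μᵀw=0.1530
σ²=wᵀΣw=λ₁·μ_p+λ₂ = 0.122828·0.153 + -0.003934 = 0.014859 ≈ 0.0149

Visa (0.3517)


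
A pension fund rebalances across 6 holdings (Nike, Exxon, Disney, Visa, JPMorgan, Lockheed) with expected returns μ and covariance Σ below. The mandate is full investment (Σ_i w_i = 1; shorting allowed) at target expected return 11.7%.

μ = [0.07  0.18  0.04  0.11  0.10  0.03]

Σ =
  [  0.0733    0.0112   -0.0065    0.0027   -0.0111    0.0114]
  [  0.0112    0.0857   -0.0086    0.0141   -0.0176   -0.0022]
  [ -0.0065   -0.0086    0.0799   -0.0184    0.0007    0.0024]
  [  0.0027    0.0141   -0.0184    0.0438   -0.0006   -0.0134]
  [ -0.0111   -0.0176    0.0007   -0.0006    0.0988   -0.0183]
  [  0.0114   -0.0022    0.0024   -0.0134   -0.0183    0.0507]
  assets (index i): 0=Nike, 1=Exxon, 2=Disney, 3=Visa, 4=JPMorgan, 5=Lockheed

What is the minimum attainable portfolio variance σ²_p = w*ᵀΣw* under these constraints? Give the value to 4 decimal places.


0.0151

g=Σ⁻¹μ = [0.6250  2.0879  1.3933  3.0000  1.8193  1.9254]
h=Σ⁻¹𝟙 = [10.1490  11.1215  22.2520  38.7036  19.6538  34.1944]
a=μᵀg=1.045008  b=𝟙ᵀg=10.850990  c=𝟙ᵀh=136.074336  D=ac−b²=24.454759
λ₁=(c·0.117−b)/D = (136.074336·0.117−10.850990)/24.454759 = 0.207310
λ₂=(a−b·0.117)/D = (1.045008−10.850990·0.117)/24.454759 = -0.009183
w* = 0.207310·g + -0.009183·h:
  w_0 = 0.207310·0.6250 + -0.009183·10.1490 = 0.0364  (Nike)
  w_1 = 0.207310·2.0879 + -0.009183·11.1215 = 0.3307  (Exxon)
  w_2 = 0.207310·1.3933 + -0.009183·22.2520 = 0.0845  (Disney)
  w_3 = 0.207310·3.0000 + -0.009183·38.7036 = 0.2665  (Visa)
  w_4 = 0.207310·1.8193 + -0.009183·19.6538 = 0.1967  (JPMorgan)
  w_5 = 0.207310·1.9254 + -0.009183·34.1944 = 0.0852  (Lockheed)
Σw_i=1.0000  μᵀw=0.1170
σ²=wᵀΣw=λ₁·μ_p+λ₂ = 0.207310·0.117 + -0.009183 = 0.015073 ≈ 0.0151


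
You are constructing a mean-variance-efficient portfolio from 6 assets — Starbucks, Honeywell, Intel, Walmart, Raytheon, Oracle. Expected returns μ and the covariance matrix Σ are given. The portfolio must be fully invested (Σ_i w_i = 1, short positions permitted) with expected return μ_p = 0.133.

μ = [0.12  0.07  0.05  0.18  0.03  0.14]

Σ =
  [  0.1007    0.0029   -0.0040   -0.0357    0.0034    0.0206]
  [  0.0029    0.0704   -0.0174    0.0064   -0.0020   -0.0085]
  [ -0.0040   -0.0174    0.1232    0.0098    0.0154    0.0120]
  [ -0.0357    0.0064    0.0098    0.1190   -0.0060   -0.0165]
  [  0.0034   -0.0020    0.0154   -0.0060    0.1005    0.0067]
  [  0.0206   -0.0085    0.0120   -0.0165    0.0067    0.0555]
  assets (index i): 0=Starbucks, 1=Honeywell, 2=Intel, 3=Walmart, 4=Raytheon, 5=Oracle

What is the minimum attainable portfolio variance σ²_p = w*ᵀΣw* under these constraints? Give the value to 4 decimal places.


0.0168

u=Σ⁻¹μ = [1.3859  1.1076  0.1303  2.2559  0.2020  2.7959]
v=Σ⁻¹𝟙 = [10.3383  16.7453  6.9719  12.9613  8.4343  18.0731]
a=μᵀu=1.053912  b=𝟙ᵀu=7.877645  c=𝟙ᵀv=73.524102  D=ac−b²=15.430616
λ₁=(c·0.133−b)/D = (73.524102·0.133−7.877645)/15.430616 = 0.123201
λ₂=(a−b·0.133)/D = (1.053912−7.877645·0.133)/15.430616 = 0.000401
w* = 0.123201·u + 0.000401·v:
  w_0 = 0.123201·1.3859 + 0.000401·10.3383 = 0.1749  (Starbucks)
  w_1 = 0.123201·1.1076 + 0.000401·16.7453 = 0.1432  (Honeywell)
  w_2 = 0.123201·0.1303 + 0.000401·6.9719 = 0.0188  (Intel)
  w_3 = 0.123201·2.2559 + 0.000401·12.9613 = 0.2831  (Walmart)
  w_4 = 0.123201·0.2020 + 0.000401·8.4343 = 0.0283  (Raytheon)
  w_5 = 0.123201·2.7959 + 0.000401·18.0731 = 0.3517  (Oracle)
Σw_i=1.0000  μᵀw=0.1330
σ²=wᵀΣw=λ₁·μ_p+λ₂ = 0.123201·0.133 + 0.000401 = 0.016786 ≈ 0.0168


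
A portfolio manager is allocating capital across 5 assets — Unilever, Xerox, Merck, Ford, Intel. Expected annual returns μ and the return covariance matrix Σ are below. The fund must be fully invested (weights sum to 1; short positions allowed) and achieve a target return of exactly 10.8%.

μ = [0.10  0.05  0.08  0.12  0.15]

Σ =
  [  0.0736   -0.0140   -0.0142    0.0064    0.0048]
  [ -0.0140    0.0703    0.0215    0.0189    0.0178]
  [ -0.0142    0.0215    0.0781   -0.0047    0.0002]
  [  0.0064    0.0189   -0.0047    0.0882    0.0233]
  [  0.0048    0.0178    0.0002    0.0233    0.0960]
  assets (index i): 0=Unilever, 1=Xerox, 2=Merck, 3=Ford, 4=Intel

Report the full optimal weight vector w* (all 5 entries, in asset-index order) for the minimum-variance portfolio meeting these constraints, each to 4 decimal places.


0.2930  0.0327  0.2640  0.1866  0.2237

x=Σ⁻¹μ = [1.4513  0.0065  1.3432  0.9968  1.2440]
y=Σ⁻¹𝟙 = [17.1147  10.0774  13.5530  7.0886  5.9437]
a=μᵀx=0.559124  b=𝟙ᵀx=5.041769  c=𝟙ᵀy=53.777430  D=ac−b²=4.648837
λ₁=(c·0.108−b)/D = (53.777430·0.108−5.041769)/4.648837 = 0.164814
λ₂=(a−b·0.108)/D = (0.559124−5.041769·0.108)/4.648837 = 0.003143
w* = 0.164814·x + 0.003143·y:
  w_0 = 0.164814·1.4513 + 0.003143·17.1147 = 0.2930  (Unilever)
  w_1 = 0.164814·0.0065 + 0.003143·10.0774 = 0.0327  (Xerox)
  w_2 = 0.164814·1.3432 + 0.003143·13.5530 = 0.2640  (Merck)
  w_3 = 0.164814·0.9968 + 0.003143·7.0886 = 0.1866  (Ford)
  w_4 = 0.164814·1.2440 + 0.003143·5.9437 = 0.2237  (Intel)
Σw_i=1.0000  μᵀw=0.1080
σ²=wᵀΣw=λ₁·μ_p+λ₂ = 0.164814·0.108 + 0.003143 = 0.020943 ≈ 0.0209


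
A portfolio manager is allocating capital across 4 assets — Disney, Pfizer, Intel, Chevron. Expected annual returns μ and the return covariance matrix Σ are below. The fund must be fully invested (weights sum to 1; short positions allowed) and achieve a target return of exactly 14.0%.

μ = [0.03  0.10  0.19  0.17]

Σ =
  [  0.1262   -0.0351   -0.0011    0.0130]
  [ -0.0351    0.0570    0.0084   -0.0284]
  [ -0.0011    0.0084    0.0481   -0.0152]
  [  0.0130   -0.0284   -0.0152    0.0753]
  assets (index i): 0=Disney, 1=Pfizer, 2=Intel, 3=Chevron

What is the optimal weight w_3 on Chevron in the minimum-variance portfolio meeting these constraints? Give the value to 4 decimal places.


u=Σ⁻¹μ = [0.8853  3.8509  4.7232  4.5106]
v=Σ⁻¹𝟙 = [15.8059  38.6877  23.8627  29.9597]
a=μᵀu=2.075866  b=𝟙ᵀu=13.970017  c=𝟙ᵀv=108.316068  D=ac−b²=29.688294
λ₁=(c·0.140−b)/D = (108.316068·0.140−13.970017)/29.688294 = 0.040226
λ₂=(a−b·0.140)/D = (2.075866−13.970017·0.140)/29.688294 = 0.004044
w* = 0.040226·u + 0.004044·v:
  w_0 = 0.040226·0.8853 + 0.004044·15.8059 = 0.0995  (Disney)
  w_1 = 0.040226·3.8509 + 0.004044·38.6877 = 0.3114  (Pfizer)
  w_2 = 0.040226·4.7232 + 0.004044·23.8627 = 0.2865  (Intel)
  w_3 = 0.040226·4.5106 + 0.004044·29.9597 = 0.3026  (Chevron)
Σw_i=1.0000  μᵀw=0.1400
σ²=wᵀΣw=λ₁·μ_p+λ₂ = 0.040226·0.140 + 0.004044 = 0.009676 ≈ 0.0097

0.3026
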